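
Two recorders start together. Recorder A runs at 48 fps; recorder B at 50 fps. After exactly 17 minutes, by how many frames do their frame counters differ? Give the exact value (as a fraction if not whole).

17 min = 1020 s.
A emits 48 × 1020 = 48960 frames; B emits 50 × 1020 = 51000.
Difference = 2040 frames; B is ahead of A.

2040 frames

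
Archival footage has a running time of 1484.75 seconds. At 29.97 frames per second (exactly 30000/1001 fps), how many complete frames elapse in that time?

Frames = 1484.75 × 30000/1001 = 44542500/1001 ≈ 44498.0020.
Complete frames: 44498.

44498 frames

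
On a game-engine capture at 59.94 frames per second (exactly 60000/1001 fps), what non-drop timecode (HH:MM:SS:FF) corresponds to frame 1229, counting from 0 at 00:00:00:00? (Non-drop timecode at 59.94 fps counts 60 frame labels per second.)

1229 ÷ 60 = 20 full seconds, remainder 29 frames.
20 s = 0 h 0 min 20 s.
Timecode: 00:00:20:29.

00:00:20:29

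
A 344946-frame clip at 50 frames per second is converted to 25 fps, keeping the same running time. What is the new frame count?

Target frames = source frames × (target rate / source rate) = 344946 × (25)/(50) = 344946 × 1/2 = 172473.

172473 frames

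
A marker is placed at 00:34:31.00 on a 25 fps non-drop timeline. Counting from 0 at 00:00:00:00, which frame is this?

Total seconds to the label: (0 × 3600 + 34 × 60 + 31) = 2071.
Frame index = 2071 × 25 + 0 = 51775.

51775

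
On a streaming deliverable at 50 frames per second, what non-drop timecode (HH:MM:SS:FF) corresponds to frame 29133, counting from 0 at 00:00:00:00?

29133 ÷ 50 = 582 full seconds, remainder 33 frames.
582 s = 0 h 9 min 42 s.
Timecode: 00:09:42:33.

00:09:42:33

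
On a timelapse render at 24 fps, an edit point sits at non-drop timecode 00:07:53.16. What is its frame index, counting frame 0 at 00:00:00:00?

frame 11368

Total seconds to the label: (0 × 3600 + 7 × 60 + 53) = 473.
Frame index = 473 × 24 + 16 = 11368.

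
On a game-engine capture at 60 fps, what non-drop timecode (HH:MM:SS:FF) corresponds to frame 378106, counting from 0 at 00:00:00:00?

378106 ÷ 60 = 6301 full seconds, remainder 46 frames.
6301 s = 1 h 45 min 1 s.
Timecode: 01:45:01:46.

01:45:01:46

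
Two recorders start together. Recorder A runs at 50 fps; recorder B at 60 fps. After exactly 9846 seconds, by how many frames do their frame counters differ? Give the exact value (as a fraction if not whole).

A emits 50 × 9846 = 492300 frames; B emits 60 × 9846 = 590760.
Difference = 98460 frames; B is ahead of A.

98460 frames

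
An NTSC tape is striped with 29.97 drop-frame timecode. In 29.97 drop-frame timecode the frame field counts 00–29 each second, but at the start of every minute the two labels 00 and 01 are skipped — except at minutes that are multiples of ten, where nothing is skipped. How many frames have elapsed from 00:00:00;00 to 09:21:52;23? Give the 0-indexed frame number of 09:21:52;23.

As if non-drop at 30 labels/s: (9 × 3600 + 21 × 60 + 52) × 30 + 23 = 1011383.
Minute boundaries passed: 561; those not divisible by 10: 561 − 56 = 505; dropped labels = 2 × 505 = 1010.
Actual frame index = 1011383 − 1010 = 1010373.

1010373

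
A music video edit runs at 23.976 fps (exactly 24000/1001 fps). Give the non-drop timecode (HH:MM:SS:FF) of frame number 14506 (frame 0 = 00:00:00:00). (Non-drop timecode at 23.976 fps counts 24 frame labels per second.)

00:10:04:10

14506 ÷ 24 = 604 full seconds, remainder 10 frames.
604 s = 0 h 10 min 4 s.
Timecode: 00:10:04:10.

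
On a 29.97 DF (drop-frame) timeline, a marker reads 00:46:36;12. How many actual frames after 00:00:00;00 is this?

As if non-drop at 30 labels/s: (0 × 3600 + 46 × 60 + 36) × 30 + 12 = 83892.
Minute boundaries passed: 46; those not divisible by 10: 46 − 4 = 42; dropped labels = 2 × 42 = 84.
Actual frame index = 83892 − 84 = 83808.

83808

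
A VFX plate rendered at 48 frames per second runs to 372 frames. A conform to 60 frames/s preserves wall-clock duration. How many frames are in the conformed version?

465 frames

Target frames = source frames × (target rate / source rate) = 372 × (60)/(48) = 372 × 5/4 = 465.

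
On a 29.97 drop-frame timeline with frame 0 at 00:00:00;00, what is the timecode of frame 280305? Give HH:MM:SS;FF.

Ten DF minutes hold 17982 frames, so frame 280305 lies in block 15 (frames 269730–287711) with 10575 frames into that block.
The block's first minute is 1800 frames and the rest 1798 each; 10575 frames reaches minute 5, so 15 × 18 + 5 × 2 = 280 labels have been skipped so far.
Adding those back, label number 280305 + 280 = 280585 at 30 labels/s is 9352 s + 25 f = 2 h 35 min 52 s frame 25, i.e. 02:35:52;25.

02:35:52;25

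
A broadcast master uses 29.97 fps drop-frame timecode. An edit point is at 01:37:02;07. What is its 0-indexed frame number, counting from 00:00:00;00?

Complete 10-minute blocks: 9, each 17982 frames → 161838.
Remaining 7 whole minutes in the current block: 1800 + 6 × 1798 = 12588 frames.
Within the current minute: 2 × 30 + 7 − 2 = 65 (labels ;00/;01 skipped at this minute). Total = 161838 + 12588 + 65 = 174491.

174491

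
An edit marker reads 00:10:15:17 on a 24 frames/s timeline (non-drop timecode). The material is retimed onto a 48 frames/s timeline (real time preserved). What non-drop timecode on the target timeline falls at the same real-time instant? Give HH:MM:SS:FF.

Source frame index: (0×3600 + 10×60 + 15) × 24 + 17 = 14777.
Real time: 14777 / (24) = 14777/24 s.
Target frame: (14777/24) × (48) = 29554.
At 48 labels/s: frame 29554 → 00:10:15:34.

00:10:15:34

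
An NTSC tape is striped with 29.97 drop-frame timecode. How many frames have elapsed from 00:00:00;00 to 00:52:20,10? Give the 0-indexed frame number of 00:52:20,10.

As if non-drop at 30 labels/s: (0 × 3600 + 52 × 60 + 20) × 30 + 10 = 94210.
Minute boundaries passed: 52; those not divisible by 10: 52 − 5 = 47; dropped labels = 2 × 47 = 94.
Actual frame index = 94210 − 94 = 94116.

94116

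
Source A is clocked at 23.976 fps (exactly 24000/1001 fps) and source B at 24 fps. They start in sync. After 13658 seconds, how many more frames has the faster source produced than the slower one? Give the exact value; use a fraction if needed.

327792/1001 frames

A emits 24000/1001 × 13658 = 327792000/1001 frames; B emits 24 × 13658 = 327792.
Difference = 327792/1001 frames (≈ 327.4645); B is ahead of A.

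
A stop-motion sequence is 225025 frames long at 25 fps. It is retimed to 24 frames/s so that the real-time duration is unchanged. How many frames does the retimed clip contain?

Target frames = source frames × (target rate / source rate) = 225025 × (24)/(25) = 225025 × 24/25 = 216024.

216024 frames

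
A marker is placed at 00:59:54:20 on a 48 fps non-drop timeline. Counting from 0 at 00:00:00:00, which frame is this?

172532

Total seconds to the label: (0 × 3600 + 59 × 60 + 54) = 3594.
Frame index = 3594 × 48 + 20 = 172532.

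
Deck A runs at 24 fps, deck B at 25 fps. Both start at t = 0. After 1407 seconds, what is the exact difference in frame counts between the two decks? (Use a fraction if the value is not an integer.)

1407 frames

A emits 24 × 1407 = 33768 frames; B emits 25 × 1407 = 35175.
Difference = 1407 frames; B is ahead of A.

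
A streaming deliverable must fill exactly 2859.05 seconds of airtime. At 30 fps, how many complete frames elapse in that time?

Frames = 2859.05 × 30 = 171543/2 ≈ 85771.5000.
Complete frames: 85771.

85771 frames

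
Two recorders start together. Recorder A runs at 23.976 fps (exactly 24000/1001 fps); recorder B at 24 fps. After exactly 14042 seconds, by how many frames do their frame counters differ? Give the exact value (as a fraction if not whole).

A emits 24000/1001 × 14042 = 48144000/143 frames; B emits 24 × 14042 = 337008.
Difference = 48144/143 frames (≈ 336.6713); B is ahead of A.

48144/143 frames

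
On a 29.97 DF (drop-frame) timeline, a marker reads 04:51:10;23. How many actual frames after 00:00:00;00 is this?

523599

As if non-drop at 30 labels/s: (4 × 3600 + 51 × 60 + 10) × 30 + 23 = 524123.
Minute boundaries passed: 291; those not divisible by 10: 291 − 29 = 262; dropped labels = 2 × 262 = 524.
Actual frame index = 524123 − 524 = 523599.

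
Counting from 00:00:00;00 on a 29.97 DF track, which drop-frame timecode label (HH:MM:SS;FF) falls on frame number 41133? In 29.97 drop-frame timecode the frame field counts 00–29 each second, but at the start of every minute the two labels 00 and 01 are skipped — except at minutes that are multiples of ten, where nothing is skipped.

00:22:52;13

Each 10-minute DF block holds 10 × 60 × 30 − 9 × 2 = 17982 frames. 41133 ÷ 17982 → 2 full blocks, remainder 5169.
Within the partial block the first minute is 1800 frames and each further minute 1798, so 2 further minute boundaries passed. Total skipped labels = 18 × 2 + 2 × 2 = 40.
Non-drop label index = 41133 + 40 = 41173; at 30 labels/s that is 00:22:52:13, i.e. DF 00:22:52;13.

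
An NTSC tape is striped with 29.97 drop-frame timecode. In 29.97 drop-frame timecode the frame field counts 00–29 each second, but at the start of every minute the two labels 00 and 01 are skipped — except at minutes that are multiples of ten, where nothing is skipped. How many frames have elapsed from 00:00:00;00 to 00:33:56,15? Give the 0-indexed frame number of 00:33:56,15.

61035

As if non-drop at 30 labels/s: (0 × 3600 + 33 × 60 + 56) × 30 + 15 = 61095.
Minute boundaries passed: 33; those not divisible by 10: 33 − 3 = 30; dropped labels = 2 × 30 = 60.
Actual frame index = 61095 − 60 = 61035.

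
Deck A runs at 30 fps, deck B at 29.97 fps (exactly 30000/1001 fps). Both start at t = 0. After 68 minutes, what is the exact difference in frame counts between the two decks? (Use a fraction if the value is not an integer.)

122400/1001 frames

68 min = 4080 s.
A emits 30 × 4080 = 122400 frames; B emits 30000/1001 × 4080 = 122400000/1001.
Difference = 122400/1001 frames (≈ 122.2777); B is behind A.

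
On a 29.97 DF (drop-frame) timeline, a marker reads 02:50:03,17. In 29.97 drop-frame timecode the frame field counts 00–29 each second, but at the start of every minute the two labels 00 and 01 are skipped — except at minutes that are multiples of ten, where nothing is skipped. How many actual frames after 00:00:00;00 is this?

305801

As if non-drop at 30 labels/s: (2 × 3600 + 50 × 60 + 3) × 30 + 17 = 306107.
Minute boundaries passed: 170; those not divisible by 10: 170 − 17 = 153; dropped labels = 2 × 153 = 306.
Actual frame index = 306107 − 306 = 305801.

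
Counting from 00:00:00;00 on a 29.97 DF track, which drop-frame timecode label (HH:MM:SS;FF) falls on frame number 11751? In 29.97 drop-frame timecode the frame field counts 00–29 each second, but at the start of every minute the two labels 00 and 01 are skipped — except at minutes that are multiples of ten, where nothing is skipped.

00:06:32;03

Ten DF minutes hold 17982 frames, so frame 11751 lies in block 0 (frames 0–17981) with 11751 frames into that block.
The block's first minute is 1800 frames and the rest 1798 each; 11751 frames reaches minute 6, so 0 × 18 + 6 × 2 = 12 labels have been skipped so far.
Adding those back, label number 11751 + 12 = 11763 at 30 labels/s is 392 s + 3 f = 0 h 6 min 32 s frame 3, i.e. 00:06:32;03.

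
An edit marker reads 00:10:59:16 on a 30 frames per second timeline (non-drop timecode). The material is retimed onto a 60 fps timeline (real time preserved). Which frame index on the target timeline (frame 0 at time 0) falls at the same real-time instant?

Source frame index: (0×3600 + 10×60 + 59) × 30 + 16 = 19786.
Real time: 19786 / (30) = 9893/15 s.
Target frame: (9893/15) × (60) = 39572.

frame 39572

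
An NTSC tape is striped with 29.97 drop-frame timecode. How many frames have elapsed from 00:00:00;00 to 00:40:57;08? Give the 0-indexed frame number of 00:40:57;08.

As if non-drop at 30 labels/s: (0 × 3600 + 40 × 60 + 57) × 30 + 8 = 73718.
Minute boundaries passed: 40; those not divisible by 10: 40 − 4 = 36; dropped labels = 2 × 36 = 72.
Actual frame index = 73718 − 72 = 73646.

73646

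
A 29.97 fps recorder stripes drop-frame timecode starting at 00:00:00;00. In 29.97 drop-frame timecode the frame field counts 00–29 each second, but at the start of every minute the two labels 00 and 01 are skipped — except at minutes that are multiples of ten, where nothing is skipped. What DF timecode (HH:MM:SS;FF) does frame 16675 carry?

00:09:16;13

Each 10-minute DF block holds 10 × 60 × 30 − 9 × 2 = 17982 frames. 16675 ÷ 17982 → 0 full blocks, remainder 16675.
Within the partial block the first minute is 1800 frames and each further minute 1798, so 9 further minute boundaries passed. Total skipped labels = 18 × 0 + 2 × 9 = 18.
Non-drop label index = 16675 + 18 = 16693; at 30 labels/s that is 00:09:16:13, i.e. DF 00:09:16;13.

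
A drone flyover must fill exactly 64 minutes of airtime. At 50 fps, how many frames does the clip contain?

64 min = 3840 s.
Frames = 3840 × 50 = 192000.

192000 frames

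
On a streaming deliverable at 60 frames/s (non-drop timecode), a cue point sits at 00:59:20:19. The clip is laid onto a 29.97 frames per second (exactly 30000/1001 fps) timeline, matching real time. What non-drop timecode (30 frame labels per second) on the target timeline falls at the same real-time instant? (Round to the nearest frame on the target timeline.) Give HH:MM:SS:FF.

Source frame index: (0×3600 + 59×60 + 20) × 60 + 19 = 213619.
Real time: 213619 / (60) = 213619/60 s.
Target frame: (213619/60) × (30000/1001) = 15258500/143 ≈ 106702.797 → 106703.
At 30 labels/s: frame 106703 → 00:59:16:23.

00:59:16:23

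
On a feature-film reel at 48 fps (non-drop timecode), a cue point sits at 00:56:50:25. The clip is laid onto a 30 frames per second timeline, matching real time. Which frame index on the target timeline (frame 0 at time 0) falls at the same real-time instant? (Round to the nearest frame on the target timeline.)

frame 102316

Source frame index: (0×3600 + 56×60 + 50) × 48 + 25 = 163705.
Real time: 163705 / (48) = 163705/48 s.
Target frame: (163705/48) × (30) = 818525/8 ≈ 102315.625 → 102316.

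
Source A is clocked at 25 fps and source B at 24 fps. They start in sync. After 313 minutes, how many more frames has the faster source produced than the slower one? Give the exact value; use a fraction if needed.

18780 frames

313 min = 18780 s.
A emits 25 × 18780 = 469500 frames; B emits 24 × 18780 = 450720.
Difference = 18780 frames; B is behind A.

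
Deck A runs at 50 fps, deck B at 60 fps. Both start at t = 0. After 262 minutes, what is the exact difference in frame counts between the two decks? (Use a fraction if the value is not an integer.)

262 min = 15720 s.
A emits 50 × 15720 = 786000 frames; B emits 60 × 15720 = 943200.
Difference = 157200 frames; B is ahead of A.

157200 frames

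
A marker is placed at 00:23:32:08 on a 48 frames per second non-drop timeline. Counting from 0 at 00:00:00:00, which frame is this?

Total seconds to the label: (0 × 3600 + 23 × 60 + 32) = 1412.
Frame index = 1412 × 48 + 8 = 67784.

frame 67784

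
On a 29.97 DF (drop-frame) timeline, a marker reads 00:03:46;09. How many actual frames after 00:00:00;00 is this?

As if non-drop at 30 labels/s: (0 × 3600 + 3 × 60 + 46) × 30 + 9 = 6789.
Minute boundaries passed: 3; those not divisible by 10: 3 − 0 = 3; dropped labels = 2 × 3 = 6.
Actual frame index = 6789 − 6 = 6783.

6783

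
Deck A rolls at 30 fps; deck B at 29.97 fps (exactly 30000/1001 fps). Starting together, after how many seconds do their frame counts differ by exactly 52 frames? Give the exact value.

The gap grows by |30000/1001 − 30| = 30/1001 frames per second.
Time for a 52-frame gap: 52 ÷ (30/1001) = 26026/15 s.

26026/15 seconds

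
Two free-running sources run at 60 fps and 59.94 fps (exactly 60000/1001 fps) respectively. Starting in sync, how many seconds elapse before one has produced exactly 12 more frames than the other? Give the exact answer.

200.2 seconds

The gap grows by |60000/1001 − 60| = 60/1001 frames per second.
Time for a 12-frame gap: 12 ÷ (60/1001) = 200.2 s.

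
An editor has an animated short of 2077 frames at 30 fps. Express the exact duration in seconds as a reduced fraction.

Running time = 2077 ÷ (30) = 2077 × 1/30 = 2077/30 s.

2077/30 seconds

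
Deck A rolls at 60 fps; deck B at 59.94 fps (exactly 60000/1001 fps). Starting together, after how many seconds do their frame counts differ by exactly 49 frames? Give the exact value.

49049/60 seconds

The gap grows by |60000/1001 − 60| = 60/1001 frames per second.
Time for a 49-frame gap: 49 ÷ (60/1001) = 49049/60 s.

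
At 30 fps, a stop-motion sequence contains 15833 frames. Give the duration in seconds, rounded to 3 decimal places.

Running time = 15833 × 1/30 = 15833/30 s ≈ 527.767 s.

527.767 seconds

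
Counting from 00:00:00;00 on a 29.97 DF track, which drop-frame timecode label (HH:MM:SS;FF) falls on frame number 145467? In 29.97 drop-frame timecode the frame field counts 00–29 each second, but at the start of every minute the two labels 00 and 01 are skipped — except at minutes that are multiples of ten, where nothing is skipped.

01:20:53;21

Each 10-minute DF block holds 10 × 60 × 30 − 9 × 2 = 17982 frames. 145467 ÷ 17982 → 8 full blocks, remainder 1611.
Within the partial block the first minute is 1800 frames and each further minute 1798, so 0 further minute boundaries passed. Total skipped labels = 18 × 8 + 2 × 0 = 144.
Non-drop label index = 145467 + 144 = 145611; at 30 labels/s that is 01:20:53:21, i.e. DF 01:20:53;21.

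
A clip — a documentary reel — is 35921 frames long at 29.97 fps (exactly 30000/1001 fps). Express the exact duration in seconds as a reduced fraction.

Running time = 35921 ÷ (30000/1001) = 35921 × 1001/30000 = 35956921/30000 s.

35956921/30000 seconds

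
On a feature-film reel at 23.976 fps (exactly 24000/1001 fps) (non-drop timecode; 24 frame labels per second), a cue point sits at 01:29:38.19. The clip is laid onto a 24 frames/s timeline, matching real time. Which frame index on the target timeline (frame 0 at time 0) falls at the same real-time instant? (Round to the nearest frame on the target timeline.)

Source frame index: (1×3600 + 29×60 + 38) × 24 + 19 = 129091.
Real time: 129091 / (24000/1001) = 129220091/24000 s.
Target frame: (129220091/24000) × (24) = 129220091/1000 ≈ 129220.091 → 129220.

frame 129220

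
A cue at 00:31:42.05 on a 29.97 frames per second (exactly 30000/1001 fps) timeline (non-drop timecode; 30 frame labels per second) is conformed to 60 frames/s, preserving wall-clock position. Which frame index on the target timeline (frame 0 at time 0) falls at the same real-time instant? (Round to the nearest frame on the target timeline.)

Source frame index: (0×3600 + 31×60 + 42) × 30 + 5 = 57065.
Real time: 57065 / (30000/1001) = 11424413/6000 s.
Target frame: (11424413/6000) × (60) = 11424413/100 ≈ 114244.130 → 114244.

frame 114244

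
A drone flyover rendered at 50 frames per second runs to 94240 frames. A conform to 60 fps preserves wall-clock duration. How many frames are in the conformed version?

113088 frames

Target frames = source frames × (target rate / source rate) = 94240 × (60)/(50) = 94240 × 6/5 = 113088.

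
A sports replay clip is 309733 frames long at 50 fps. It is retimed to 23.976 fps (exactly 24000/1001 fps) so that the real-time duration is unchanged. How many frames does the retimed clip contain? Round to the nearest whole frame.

148523 frames

Frames at target rate = 309733 × (24000/1001) / (50) = 148671840/1001 ≈ 148523.317.
Nearest whole frame: 148523.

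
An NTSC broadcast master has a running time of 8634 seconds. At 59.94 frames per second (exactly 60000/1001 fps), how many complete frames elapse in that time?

Frames = 8634 × 60000/1001 = 518040000/1001 ≈ 517522.4775.
Complete frames: 517522.

517522 frames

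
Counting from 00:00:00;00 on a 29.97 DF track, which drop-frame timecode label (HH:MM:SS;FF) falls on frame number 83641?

00:46:30;25

Each 10-minute DF block holds 10 × 60 × 30 − 9 × 2 = 17982 frames. 83641 ÷ 17982 → 4 full blocks, remainder 11713.
Within the partial block the first minute is 1800 frames and each further minute 1798, so 6 further minute boundaries passed. Total skipped labels = 18 × 4 + 2 × 6 = 84.
Non-drop label index = 83641 + 84 = 83725; at 30 labels/s that is 00:46:30:25, i.e. DF 00:46:30;25.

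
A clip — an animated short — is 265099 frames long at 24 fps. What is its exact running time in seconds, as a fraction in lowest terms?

Running time = 265099 ÷ (24) = 265099 × 1/24 = 265099/24 s.

265099/24 seconds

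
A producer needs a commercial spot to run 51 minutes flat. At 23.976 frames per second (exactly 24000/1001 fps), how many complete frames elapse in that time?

73366 frames

51 min = 3060 s.
Frames = 3060 × 24000/1001 = 73440000/1001 ≈ 73366.6334.
Complete frames: 73366.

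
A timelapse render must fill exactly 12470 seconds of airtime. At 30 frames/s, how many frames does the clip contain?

374100 frames

Frames = 12470 × 30 = 374100.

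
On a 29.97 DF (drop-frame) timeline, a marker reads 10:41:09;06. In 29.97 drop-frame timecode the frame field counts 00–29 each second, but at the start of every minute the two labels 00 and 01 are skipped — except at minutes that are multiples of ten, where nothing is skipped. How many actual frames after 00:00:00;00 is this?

1152922

Complete 10-minute blocks: 64, each 17982 frames → 1150848.
Remaining 1 whole minute in the current block: 1800 + 0 × 1798 = 1800 frames.
Within the current minute: 9 × 30 + 6 − 2 = 274 (labels ;00/;01 skipped at this minute). Total = 1150848 + 1800 + 274 = 1152922.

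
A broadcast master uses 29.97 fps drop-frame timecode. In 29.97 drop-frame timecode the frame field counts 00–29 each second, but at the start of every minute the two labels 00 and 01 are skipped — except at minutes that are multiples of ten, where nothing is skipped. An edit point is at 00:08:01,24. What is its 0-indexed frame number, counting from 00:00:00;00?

14438

As if non-drop at 30 labels/s: (0 × 3600 + 8 × 60 + 1) × 30 + 24 = 14454.
Minute boundaries passed: 8; those not divisible by 10: 8 − 0 = 8; dropped labels = 2 × 8 = 16.
Actual frame index = 14454 − 16 = 14438.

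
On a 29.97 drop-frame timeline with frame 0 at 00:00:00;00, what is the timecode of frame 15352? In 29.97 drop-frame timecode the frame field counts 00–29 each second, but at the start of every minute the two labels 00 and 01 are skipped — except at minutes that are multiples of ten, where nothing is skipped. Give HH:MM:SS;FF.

00:08:32;08

Each 10-minute DF block holds 10 × 60 × 30 − 9 × 2 = 17982 frames. 15352 ÷ 17982 → 0 full blocks, remainder 15352.
Within the partial block the first minute is 1800 frames and each further minute 1798, so 8 further minute boundaries passed. Total skipped labels = 18 × 0 + 2 × 8 = 16.
Non-drop label index = 15352 + 16 = 15368; at 30 labels/s that is 00:08:32:08, i.e. DF 00:08:32;08.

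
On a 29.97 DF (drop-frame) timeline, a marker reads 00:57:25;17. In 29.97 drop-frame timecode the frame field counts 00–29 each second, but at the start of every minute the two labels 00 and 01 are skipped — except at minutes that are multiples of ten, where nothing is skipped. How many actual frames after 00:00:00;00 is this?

103263

Complete 10-minute blocks: 5, each 17982 frames → 89910.
Remaining 7 whole minutes in the current block: 1800 + 6 × 1798 = 12588 frames.
Within the current minute: 25 × 30 + 17 − 2 = 765 (labels ;00/;01 skipped at this minute). Total = 89910 + 12588 + 765 = 103263.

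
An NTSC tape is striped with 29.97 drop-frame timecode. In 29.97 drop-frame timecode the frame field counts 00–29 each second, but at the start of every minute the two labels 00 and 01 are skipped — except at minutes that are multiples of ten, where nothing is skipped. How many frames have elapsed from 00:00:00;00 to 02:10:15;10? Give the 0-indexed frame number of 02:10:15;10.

As if non-drop at 30 labels/s: (2 × 3600 + 10 × 60 + 15) × 30 + 10 = 234460.
Minute boundaries passed: 130; those not divisible by 10: 130 − 13 = 117; dropped labels = 2 × 117 = 234.
Actual frame index = 234460 − 234 = 234226.

234226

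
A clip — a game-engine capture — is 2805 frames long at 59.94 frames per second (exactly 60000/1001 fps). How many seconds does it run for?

Running time = 2805 / (60000/1001) = 46.79675 s.

46.79675 seconds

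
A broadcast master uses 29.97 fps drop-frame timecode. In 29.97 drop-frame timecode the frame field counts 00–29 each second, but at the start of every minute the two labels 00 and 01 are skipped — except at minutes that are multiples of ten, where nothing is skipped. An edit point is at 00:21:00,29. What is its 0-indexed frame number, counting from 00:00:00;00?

37791

As if non-drop at 30 labels/s: (0 × 3600 + 21 × 60 + 0) × 30 + 29 = 37829.
Minute boundaries passed: 21; those not divisible by 10: 21 − 2 = 19; dropped labels = 2 × 19 = 38.
Actual frame index = 37829 − 38 = 37791.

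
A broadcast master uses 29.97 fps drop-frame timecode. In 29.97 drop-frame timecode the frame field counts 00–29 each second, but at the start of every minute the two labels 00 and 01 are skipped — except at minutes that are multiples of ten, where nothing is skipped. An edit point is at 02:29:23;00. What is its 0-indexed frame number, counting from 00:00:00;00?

268620

Complete 10-minute blocks: 14, each 17982 frames → 251748.
Remaining 9 whole minutes in the current block: 1800 + 8 × 1798 = 16184 frames.
Within the current minute: 23 × 30 + 0 − 2 = 688 (labels ;00/;01 skipped at this minute). Total = 251748 + 16184 + 688 = 268620.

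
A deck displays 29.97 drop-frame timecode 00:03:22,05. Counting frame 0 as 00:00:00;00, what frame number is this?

As if non-drop at 30 labels/s: (0 × 3600 + 3 × 60 + 22) × 30 + 5 = 6065.
Minute boundaries passed: 3; those not divisible by 10: 3 − 0 = 3; dropped labels = 2 × 3 = 6.
Actual frame index = 6065 − 6 = 6059.

6059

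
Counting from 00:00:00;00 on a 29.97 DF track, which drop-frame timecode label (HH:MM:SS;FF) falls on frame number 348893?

Ten DF minutes hold 17982 frames, so frame 348893 lies in block 19 (frames 341658–359639) with 7235 frames into that block.
The block's first minute is 1800 frames and the rest 1798 each; 7235 frames reaches minute 4, so 19 × 18 + 4 × 2 = 350 labels have been skipped so far.
Adding those back, label number 348893 + 350 = 349243 at 30 labels/s is 11641 s + 13 f = 3 h 14 min 1 s frame 13, i.e. 03:14:01;13.

03:14:01;13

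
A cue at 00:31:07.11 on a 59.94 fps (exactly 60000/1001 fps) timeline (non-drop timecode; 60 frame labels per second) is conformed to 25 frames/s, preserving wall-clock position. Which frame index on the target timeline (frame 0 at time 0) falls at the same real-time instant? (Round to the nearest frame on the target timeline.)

frame 46726

Source frame index: (0×3600 + 31×60 + 7) × 60 + 11 = 112031.
Real time: 112031 / (60000/1001) = 112143031/60000 s.
Target frame: (112143031/60000) × (25) = 112143031/2400 ≈ 46726.263 → 46726.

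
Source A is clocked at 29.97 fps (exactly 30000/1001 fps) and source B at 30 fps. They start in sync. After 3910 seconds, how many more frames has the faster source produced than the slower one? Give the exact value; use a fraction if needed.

A emits 30000/1001 × 3910 = 117300000/1001 frames; B emits 30 × 3910 = 117300.
Difference = 117300/1001 frames (≈ 117.1828); B is ahead of A.

117300/1001 frames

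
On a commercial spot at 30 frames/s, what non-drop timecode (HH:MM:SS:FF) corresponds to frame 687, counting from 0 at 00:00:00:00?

687 ÷ 30 = 22 full seconds, remainder 27 frames.
22 s = 0 h 0 min 22 s.
Timecode: 00:00:22:27.

00:00:22:27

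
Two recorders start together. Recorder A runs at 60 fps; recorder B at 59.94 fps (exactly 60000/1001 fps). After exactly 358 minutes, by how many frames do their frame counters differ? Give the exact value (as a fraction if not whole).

1288800/1001 frames

358 min = 21480 s.
A emits 60 × 21480 = 1288800 frames; B emits 60000/1001 × 21480 = 1288800000/1001.
Difference = 1288800/1001 frames (≈ 1287.5125); B is behind A.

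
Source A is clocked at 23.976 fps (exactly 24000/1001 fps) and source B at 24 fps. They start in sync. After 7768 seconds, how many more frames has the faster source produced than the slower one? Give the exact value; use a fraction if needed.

A emits 24000/1001 × 7768 = 186432000/1001 frames; B emits 24 × 7768 = 186432.
Difference = 186432/1001 frames (≈ 186.2458); B is ahead of A.

186432/1001 frames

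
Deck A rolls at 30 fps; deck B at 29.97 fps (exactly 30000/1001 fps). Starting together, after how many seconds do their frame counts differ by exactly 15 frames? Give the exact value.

500.5 seconds

The gap grows by |30000/1001 − 30| = 30/1001 frames per second.
Time for a 15-frame gap: 15 ÷ (30/1001) = 500.5 s.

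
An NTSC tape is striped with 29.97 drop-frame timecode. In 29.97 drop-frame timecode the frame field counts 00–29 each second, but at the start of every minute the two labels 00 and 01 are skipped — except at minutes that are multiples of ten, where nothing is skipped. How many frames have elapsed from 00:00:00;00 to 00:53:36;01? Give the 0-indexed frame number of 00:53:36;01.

Complete 10-minute blocks: 5, each 17982 frames → 89910.
Remaining 3 whole minutes in the current block: 1800 + 2 × 1798 = 5396 frames.
Within the current minute: 36 × 30 + 1 − 2 = 1079 (labels ;00/;01 skipped at this minute). Total = 89910 + 5396 + 1079 = 96385.

96385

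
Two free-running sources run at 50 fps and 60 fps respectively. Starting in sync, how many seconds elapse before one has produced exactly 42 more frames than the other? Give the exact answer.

4.2 seconds

The gap grows by |60 − 50| = 10 frames per second.
Time for a 42-frame gap: 42 ÷ (10) = 4.2 s.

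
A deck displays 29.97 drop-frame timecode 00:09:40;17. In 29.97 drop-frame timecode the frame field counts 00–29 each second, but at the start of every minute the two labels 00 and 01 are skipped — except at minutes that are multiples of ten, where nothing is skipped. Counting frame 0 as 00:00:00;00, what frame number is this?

17399

As if non-drop at 30 labels/s: (0 × 3600 + 9 × 60 + 40) × 30 + 17 = 17417.
Minute boundaries passed: 9; those not divisible by 10: 9 − 0 = 9; dropped labels = 2 × 9 = 18.
Actual frame index = 17417 − 18 = 17399.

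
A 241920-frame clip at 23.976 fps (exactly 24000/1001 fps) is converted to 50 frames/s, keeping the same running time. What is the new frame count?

Target frames = source frames × (target rate / source rate) = 241920 × (50)/(24000/1001) = 241920 × 1001/480 = 504504.

504504 frames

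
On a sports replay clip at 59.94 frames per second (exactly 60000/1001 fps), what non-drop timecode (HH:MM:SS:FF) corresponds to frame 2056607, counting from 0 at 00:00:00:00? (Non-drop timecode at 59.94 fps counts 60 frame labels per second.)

09:31:16:47

2056607 ÷ 60 = 34276 full seconds, remainder 47 frames.
34276 s = 9 h 31 min 16 s.
Timecode: 09:31:16:47.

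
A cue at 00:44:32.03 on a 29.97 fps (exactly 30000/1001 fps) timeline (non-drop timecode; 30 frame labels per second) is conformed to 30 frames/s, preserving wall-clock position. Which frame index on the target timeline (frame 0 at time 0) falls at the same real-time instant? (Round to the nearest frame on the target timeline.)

frame 80243

Source frame index: (0×3600 + 44×60 + 32) × 30 + 3 = 80163.
Real time: 80163 / (30000/1001) = 26747721/10000 s.
Target frame: (26747721/10000) × (30) = 80243163/1000 ≈ 80243.163 → 80243.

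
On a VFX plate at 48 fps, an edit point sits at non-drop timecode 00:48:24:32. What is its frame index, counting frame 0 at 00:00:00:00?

Total seconds to the label: (0 × 3600 + 48 × 60 + 24) = 2904.
Frame index = 2904 × 48 + 32 = 139424.

139424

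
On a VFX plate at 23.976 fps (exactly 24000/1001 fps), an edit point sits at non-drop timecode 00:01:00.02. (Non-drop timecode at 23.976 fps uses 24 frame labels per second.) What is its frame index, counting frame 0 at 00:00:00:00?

Total seconds to the label: (0 × 3600 + 1 × 60 + 0) = 60.
Frame index = 60 × 24 + 2 = 1442.

frame 1442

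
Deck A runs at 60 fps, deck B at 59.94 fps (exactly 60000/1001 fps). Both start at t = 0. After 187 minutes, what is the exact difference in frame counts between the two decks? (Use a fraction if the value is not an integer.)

187 min = 11220 s.
A emits 60 × 11220 = 673200 frames; B emits 60000/1001 × 11220 = 61200000/91.
Difference = 61200/91 frames (≈ 672.5275); B is behind A.

61200/91 frames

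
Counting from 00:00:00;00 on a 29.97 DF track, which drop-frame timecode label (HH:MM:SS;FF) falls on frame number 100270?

Each 10-minute DF block holds 10 × 60 × 30 − 9 × 2 = 17982 frames. 100270 ÷ 17982 → 5 full blocks, remainder 10360.
Within the partial block the first minute is 1800 frames and each further minute 1798, so 5 further minute boundaries passed. Total skipped labels = 18 × 5 + 2 × 5 = 100.
Non-drop label index = 100270 + 100 = 100370; at 30 labels/s that is 00:55:45:20, i.e. DF 00:55:45;20.

00:55:45;20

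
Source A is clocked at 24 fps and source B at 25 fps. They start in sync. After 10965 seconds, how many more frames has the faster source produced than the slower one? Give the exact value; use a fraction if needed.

A emits 24 × 10965 = 263160 frames; B emits 25 × 10965 = 274125.
Difference = 10965 frames; B is ahead of A.

10965 frames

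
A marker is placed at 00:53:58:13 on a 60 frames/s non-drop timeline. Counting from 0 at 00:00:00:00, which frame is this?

Total seconds to the label: (0 × 3600 + 53 × 60 + 58) = 3238.
Frame index = 3238 × 60 + 13 = 194293.

194293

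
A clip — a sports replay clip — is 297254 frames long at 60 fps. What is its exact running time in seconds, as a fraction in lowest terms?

Running time = 297254 ÷ (60) = 297254 × 1/60 = 148627/30 s.

148627/30 seconds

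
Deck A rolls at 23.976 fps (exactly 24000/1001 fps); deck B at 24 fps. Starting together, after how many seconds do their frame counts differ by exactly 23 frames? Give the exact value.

The gap grows by |24 − 24000/1001| = 24/1001 frames per second.
Time for a 23-frame gap: 23 ÷ (24/1001) = 23023/24 s.

23023/24 seconds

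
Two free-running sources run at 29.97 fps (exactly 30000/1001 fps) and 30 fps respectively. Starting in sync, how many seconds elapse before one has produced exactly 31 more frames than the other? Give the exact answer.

31031/30 seconds

The gap grows by |30 − 30000/1001| = 30/1001 frames per second.
Time for a 31-frame gap: 31 ÷ (30/1001) = 31031/30 s.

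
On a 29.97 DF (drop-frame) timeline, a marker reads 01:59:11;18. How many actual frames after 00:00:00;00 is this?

As if non-drop at 30 labels/s: (1 × 3600 + 59 × 60 + 11) × 30 + 18 = 214548.
Minute boundaries passed: 119; those not divisible by 10: 119 − 11 = 108; dropped labels = 2 × 108 = 216.
Actual frame index = 214548 − 216 = 214332.

214332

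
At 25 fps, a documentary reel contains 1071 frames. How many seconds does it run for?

42.84 seconds

Running time = 1071 / (25) = 42.84 s.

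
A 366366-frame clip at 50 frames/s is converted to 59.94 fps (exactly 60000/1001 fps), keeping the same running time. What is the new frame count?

Target frames = source frames × (target rate / source rate) = 366366 × (60000/1001)/(50) = 366366 × 1200/1001 = 439200.

439200 frames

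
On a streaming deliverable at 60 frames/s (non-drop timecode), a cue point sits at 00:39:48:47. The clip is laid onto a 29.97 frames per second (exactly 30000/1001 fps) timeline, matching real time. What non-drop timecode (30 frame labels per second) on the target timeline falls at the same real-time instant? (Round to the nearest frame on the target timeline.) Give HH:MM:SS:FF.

00:39:46:12

Source frame index: (0×3600 + 39×60 + 48) × 60 + 47 = 143327.
Real time: 143327 / (60) = 143327/60 s.
Target frame: (143327/60) × (30000/1001) = 71663500/1001 ≈ 71591.908 → 71592.
At 30 labels/s: frame 71592 → 00:39:46:12.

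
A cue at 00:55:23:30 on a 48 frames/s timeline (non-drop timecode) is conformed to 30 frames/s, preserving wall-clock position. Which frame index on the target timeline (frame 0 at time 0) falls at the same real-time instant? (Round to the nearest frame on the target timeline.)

Source frame index: (0×3600 + 55×60 + 23) × 48 + 30 = 159534.
Real time: 159534 / (48) = 26589/8 s.
Target frame: (26589/8) × (30) = 398835/4 ≈ 99708.750 → 99709.

frame 99709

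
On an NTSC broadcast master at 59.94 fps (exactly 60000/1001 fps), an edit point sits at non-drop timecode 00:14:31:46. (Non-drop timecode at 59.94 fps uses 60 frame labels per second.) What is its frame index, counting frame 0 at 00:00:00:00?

Total seconds to the label: (0 × 3600 + 14 × 60 + 31) = 871.
Frame index = 871 × 60 + 46 = 52306.

frame 52306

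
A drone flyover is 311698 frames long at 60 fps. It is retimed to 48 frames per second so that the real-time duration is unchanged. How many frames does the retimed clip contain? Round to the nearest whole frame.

249358 frames

Frames at target rate = 311698 × (48) / (60) = 1246792/5 ≈ 249358.400.
Nearest whole frame: 249358.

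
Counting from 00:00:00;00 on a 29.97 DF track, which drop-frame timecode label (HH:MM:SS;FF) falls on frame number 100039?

Each 10-minute DF block holds 10 × 60 × 30 − 9 × 2 = 17982 frames. 100039 ÷ 17982 → 5 full blocks, remainder 10129.
Within the partial block the first minute is 1800 frames and each further minute 1798, so 5 further minute boundaries passed. Total skipped labels = 18 × 5 + 2 × 5 = 100.
Non-drop label index = 100039 + 100 = 100139; at 30 labels/s that is 00:55:37:29, i.e. DF 00:55:37;29.

00:55:37;29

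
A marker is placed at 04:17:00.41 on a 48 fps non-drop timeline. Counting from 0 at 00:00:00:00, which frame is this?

Total seconds to the label: (4 × 3600 + 17 × 60 + 0) = 15420.
Frame index = 15420 × 48 + 41 = 740201.

740201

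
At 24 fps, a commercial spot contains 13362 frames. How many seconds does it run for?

Running time = 13362 / (24) = 556.75 s.

556.75 seconds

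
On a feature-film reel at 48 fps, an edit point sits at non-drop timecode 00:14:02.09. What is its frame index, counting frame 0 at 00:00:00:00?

frame 40425

Total seconds to the label: (0 × 3600 + 14 × 60 + 2) = 842.
Frame index = 842 × 48 + 9 = 40425.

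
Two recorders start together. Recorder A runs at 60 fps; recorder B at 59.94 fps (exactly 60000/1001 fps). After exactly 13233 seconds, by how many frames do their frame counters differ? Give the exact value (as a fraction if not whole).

72180/91 frames

A emits 60 × 13233 = 793980 frames; B emits 60000/1001 × 13233 = 72180000/91.
Difference = 72180/91 frames (≈ 793.1868); B is behind A.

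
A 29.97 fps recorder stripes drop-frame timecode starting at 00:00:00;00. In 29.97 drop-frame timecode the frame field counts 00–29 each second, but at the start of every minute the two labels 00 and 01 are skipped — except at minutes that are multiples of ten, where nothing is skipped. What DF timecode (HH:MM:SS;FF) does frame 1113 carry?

Ten DF minutes hold 17982 frames, so frame 1113 lies in block 0 (frames 0–17981) with 1113 frames into that block.
The block's first minute is 1800 frames and the rest 1798 each; 1113 frames reaches minute 0, so 0 × 18 + 0 × 2 = 0 labels have been skipped so far.
Adding those back, label number 1113 + 0 = 1113 at 30 labels/s is 37 s + 3 f = 0 h 0 min 37 s frame 3, i.e. 00:00:37;03.

00:00:37;03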